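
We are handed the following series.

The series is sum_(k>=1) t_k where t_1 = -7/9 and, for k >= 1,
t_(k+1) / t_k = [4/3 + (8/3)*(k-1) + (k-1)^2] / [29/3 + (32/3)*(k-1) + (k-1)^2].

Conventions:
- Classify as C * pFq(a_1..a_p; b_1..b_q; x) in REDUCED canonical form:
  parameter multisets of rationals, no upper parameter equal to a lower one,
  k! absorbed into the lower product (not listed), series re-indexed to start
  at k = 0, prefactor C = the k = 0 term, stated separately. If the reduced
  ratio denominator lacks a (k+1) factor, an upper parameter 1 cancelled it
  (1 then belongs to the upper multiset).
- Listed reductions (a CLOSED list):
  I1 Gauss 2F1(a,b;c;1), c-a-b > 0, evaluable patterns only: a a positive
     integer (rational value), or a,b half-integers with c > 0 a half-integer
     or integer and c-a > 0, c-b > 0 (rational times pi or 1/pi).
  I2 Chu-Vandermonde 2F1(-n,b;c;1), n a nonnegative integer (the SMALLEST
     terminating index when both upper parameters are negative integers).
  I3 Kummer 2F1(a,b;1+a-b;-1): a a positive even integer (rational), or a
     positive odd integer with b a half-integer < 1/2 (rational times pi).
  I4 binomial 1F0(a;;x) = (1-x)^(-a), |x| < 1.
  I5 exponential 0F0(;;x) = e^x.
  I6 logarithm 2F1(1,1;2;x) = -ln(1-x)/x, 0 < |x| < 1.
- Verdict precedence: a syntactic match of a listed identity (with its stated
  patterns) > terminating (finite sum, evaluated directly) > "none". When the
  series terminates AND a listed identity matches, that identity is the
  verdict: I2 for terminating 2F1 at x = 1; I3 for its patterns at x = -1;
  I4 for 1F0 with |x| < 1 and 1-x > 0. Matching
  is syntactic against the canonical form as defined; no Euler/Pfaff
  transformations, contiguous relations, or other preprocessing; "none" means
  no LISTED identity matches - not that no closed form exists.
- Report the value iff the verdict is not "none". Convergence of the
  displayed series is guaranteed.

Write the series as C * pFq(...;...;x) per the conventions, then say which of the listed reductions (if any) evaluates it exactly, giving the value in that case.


Canonical form: C = -7/9 times 2F1 with upper {2/3, 2}, lower {29/3}, x = 1. Verdict (x = 1): the Gauss summation I1 applies (x = 1: the Gamma ratio telescopes since c-a-b = 7 > 0 and a = 2 in Z>0). Exact value: -299/324.

Key step: from the first term -7/9: roots of the ratio polynomials (C = -7/9, x = 1) are the negated parameters.
Consecutive-term ratio: r(k) = 1 * (k+2/3) (k+2) / [(k+29/3) (k+1)] - poly over poly, x = 1 from leading terms; C = -7/9 at k = 0.


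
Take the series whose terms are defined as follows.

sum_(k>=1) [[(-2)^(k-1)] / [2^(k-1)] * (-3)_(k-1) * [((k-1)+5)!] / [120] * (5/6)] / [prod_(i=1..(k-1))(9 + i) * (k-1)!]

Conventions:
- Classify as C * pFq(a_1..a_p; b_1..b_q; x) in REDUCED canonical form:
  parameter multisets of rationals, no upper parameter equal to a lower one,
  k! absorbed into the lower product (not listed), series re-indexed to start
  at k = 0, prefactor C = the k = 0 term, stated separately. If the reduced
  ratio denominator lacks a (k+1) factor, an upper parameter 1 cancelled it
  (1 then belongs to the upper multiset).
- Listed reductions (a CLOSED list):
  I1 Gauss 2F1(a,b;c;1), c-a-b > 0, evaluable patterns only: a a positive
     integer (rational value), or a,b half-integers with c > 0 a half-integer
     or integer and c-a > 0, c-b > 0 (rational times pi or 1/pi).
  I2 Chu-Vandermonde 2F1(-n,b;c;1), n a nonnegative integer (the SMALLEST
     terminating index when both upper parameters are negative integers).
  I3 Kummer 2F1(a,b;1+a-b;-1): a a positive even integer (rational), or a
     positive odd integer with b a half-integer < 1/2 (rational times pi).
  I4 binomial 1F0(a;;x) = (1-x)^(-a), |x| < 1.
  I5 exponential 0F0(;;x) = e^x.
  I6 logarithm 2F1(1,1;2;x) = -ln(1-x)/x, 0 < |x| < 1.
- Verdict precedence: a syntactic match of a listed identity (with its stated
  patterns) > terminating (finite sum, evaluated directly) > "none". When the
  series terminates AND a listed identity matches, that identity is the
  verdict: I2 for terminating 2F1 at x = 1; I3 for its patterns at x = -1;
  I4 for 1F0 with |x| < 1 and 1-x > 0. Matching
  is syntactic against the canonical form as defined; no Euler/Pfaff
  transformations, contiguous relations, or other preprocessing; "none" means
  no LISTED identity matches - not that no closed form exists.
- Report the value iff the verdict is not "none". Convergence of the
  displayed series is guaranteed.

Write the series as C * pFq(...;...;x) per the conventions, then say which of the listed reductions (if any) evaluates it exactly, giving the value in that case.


Classification (C = 5/6): 2F1 with upper {-3, 6}, lower {10}, argument x = -1. Verdict: the Kummer evaluation I3 applies (x = -1; c = 10 equals 1+a-b for upper {-3, 6}: listed pattern). Its exact value is 7/2.

The tell: from the first term 5/6: the two k-th powers (prefactor 5/6) combine into one argument.
Consecutive-term ratio: r(k) = (-1) * (k-3) (k+6) / [(k+10) (k+1)] - rational in k. x = (-1); t_0 = 5/6; negate the roots.


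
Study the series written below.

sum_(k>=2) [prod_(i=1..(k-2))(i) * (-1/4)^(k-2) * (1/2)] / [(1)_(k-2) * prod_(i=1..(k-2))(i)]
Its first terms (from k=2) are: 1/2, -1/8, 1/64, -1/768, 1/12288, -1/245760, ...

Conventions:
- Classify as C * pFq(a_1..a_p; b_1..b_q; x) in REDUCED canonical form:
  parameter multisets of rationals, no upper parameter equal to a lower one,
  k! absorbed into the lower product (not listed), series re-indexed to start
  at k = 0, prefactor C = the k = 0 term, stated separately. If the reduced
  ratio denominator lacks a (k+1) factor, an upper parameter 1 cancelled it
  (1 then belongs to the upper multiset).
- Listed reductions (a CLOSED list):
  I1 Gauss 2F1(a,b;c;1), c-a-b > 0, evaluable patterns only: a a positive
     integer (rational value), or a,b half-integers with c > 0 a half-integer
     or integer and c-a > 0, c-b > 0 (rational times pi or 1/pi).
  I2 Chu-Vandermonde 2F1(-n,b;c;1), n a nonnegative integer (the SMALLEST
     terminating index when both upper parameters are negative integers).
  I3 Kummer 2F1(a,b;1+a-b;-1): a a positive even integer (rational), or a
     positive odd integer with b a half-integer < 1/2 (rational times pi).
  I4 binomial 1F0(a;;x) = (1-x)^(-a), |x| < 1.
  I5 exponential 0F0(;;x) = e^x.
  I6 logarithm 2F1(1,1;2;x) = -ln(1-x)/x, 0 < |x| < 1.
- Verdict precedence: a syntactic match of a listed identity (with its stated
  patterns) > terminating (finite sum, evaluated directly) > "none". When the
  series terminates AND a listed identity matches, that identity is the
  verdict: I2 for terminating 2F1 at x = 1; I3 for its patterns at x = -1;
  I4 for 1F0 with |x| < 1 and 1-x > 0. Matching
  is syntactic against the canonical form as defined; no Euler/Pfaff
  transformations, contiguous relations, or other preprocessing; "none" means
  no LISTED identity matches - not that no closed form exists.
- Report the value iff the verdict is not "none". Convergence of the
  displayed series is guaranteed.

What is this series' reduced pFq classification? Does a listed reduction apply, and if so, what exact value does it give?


Key step: with t_0 = 1/2, the parameter 1 appears in both the upper and lower lists and cancels.
Adjacent-term ratio: r(k) = (-1/4) * 1 / [(k+1)] - rational in k, leading ratio (-1/4); with t_0 = 1/2, classification follows.

Classification (C = 1/2): 0F0 with upper {-}, lower {-}, argument x = -1/4. Verdict: exponential (I5) applies (the 0F0 exponential series at x = -1/4). Its exact value is (1/2) * e^(-1/4).


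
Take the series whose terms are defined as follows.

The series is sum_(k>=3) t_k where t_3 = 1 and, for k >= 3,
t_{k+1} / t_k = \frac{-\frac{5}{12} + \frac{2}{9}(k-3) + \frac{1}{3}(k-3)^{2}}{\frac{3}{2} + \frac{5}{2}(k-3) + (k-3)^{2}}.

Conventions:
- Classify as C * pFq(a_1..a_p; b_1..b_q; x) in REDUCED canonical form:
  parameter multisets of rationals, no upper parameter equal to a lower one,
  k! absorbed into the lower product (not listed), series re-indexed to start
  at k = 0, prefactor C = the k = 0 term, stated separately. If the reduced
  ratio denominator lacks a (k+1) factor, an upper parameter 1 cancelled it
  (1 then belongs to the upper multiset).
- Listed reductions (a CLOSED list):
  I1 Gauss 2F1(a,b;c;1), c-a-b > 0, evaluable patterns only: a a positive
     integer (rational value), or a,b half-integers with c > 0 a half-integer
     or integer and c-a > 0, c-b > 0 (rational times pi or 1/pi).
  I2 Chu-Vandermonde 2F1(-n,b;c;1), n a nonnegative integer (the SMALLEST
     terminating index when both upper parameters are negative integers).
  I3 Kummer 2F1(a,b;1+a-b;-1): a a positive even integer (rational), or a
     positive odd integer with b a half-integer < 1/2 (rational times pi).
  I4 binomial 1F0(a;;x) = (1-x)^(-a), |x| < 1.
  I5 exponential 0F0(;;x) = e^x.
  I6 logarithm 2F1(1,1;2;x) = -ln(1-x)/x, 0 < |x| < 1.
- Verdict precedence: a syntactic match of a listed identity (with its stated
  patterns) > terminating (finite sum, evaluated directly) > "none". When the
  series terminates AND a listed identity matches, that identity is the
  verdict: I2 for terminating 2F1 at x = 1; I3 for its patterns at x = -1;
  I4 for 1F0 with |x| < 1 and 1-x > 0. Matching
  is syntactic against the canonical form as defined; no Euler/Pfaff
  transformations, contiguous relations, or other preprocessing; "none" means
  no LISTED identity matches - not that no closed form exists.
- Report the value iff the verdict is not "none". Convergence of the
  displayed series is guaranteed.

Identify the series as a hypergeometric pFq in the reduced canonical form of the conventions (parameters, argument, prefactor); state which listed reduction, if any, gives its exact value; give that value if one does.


Prefactor 1, argument \frac{1}{3}: 1F0 with upper {-\frac{5}{6}} over lower {-}. Verdict at x = \frac{1}{3}: the I4 binomial reduction matches (the 1F0 binomial series: exponent 5/6, x = \frac{1}{3}). Sum: \left(\frac{2}{3}\right)^{\frac{5}{6}}.

Structural cue: with t_0 = 1, the ratio is unreduced: k + 3/2 divides both sides (prefactor 1).
Step ratio: r(k) = \frac{1}{3} * (k-\frac{5}{6}) / [(k+1)] ; factor over Q: parameters, x = \frac{1}{3}, and C = 1.


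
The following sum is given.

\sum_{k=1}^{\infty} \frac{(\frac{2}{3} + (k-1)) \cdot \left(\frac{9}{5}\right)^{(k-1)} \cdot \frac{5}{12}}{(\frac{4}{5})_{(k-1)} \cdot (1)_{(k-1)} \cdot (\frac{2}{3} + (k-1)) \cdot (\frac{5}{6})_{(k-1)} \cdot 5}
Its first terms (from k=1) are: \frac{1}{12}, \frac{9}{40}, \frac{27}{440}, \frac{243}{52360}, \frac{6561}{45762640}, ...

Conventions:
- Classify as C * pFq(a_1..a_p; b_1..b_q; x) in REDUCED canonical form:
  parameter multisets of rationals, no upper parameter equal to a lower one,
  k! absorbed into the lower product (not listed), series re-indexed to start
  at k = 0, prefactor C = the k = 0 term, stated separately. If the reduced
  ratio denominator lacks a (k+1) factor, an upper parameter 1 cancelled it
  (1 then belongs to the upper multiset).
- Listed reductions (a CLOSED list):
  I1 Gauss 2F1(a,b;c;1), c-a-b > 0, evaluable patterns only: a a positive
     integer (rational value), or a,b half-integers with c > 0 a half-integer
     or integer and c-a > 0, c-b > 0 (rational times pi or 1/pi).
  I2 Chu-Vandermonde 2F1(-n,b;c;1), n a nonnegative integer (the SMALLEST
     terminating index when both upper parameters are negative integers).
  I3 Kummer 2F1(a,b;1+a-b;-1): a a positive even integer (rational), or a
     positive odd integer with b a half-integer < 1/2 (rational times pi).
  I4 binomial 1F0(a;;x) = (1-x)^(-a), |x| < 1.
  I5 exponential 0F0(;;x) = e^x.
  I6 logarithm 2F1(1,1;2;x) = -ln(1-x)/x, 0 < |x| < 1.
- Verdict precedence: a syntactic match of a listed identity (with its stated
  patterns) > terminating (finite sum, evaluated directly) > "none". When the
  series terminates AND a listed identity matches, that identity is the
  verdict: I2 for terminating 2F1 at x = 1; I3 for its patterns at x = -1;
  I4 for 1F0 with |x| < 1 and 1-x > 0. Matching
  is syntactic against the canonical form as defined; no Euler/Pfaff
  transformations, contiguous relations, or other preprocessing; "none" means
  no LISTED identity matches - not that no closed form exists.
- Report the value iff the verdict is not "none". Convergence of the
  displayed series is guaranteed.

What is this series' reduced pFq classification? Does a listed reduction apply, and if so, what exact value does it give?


This is \frac{1}{12} * 0F2(-; \frac{4}{5}, \frac{5}{6}; \frac{9}{5}) in reduced canonical form. Verdict: none here - no I1-I6 shape fits x = \frac{9}{5} with lower {\frac{4}{5}, \frac{5}{6}}.

Key observation: from the first term \frac{1}{12}: k + 2/3 divides numerator and denominator alike; prefactor 1/12 after cancelling.
Ratio: r(k) = \frac{9}{5} * 1 / [(k+\frac{4}{5}) (k+\frac{5}{6}) (k+1)] - rational in k. x = \frac{9}{5}; t_0 = \frac{1}{12}; negate the roots.


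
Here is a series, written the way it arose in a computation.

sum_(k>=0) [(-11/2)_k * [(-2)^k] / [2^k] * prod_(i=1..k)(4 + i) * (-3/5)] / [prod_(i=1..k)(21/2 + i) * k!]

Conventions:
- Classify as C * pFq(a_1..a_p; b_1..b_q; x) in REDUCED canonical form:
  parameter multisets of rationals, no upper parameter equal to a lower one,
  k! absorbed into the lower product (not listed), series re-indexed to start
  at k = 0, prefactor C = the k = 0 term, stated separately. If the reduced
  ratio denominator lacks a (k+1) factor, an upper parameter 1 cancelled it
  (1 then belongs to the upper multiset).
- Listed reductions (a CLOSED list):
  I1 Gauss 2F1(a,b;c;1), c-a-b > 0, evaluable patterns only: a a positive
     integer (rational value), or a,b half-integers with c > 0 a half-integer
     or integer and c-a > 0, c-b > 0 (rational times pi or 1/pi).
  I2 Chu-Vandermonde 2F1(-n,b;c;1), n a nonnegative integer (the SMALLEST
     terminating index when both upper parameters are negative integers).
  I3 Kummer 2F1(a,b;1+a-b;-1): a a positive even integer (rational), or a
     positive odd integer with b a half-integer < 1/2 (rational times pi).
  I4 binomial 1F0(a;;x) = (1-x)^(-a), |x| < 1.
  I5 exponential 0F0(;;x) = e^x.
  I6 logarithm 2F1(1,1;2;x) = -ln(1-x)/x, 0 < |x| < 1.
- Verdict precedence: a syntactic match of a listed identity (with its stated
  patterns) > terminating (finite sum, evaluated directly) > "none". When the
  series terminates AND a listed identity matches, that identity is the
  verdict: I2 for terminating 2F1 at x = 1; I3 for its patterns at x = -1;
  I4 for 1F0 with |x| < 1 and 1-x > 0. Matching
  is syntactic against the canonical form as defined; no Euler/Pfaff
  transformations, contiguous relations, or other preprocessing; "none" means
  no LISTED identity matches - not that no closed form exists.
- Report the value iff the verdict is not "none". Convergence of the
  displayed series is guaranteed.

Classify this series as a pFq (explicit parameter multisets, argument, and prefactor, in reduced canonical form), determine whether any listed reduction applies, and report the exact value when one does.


The tell: x = (-1) and the two k-th powers (C = -3/5) combine into one argument.
Consecutive-term ratio: r(k) = (-1) * (k-11/2) (k+5) / [(k+23/2) (k+1)] ; factor over Q: parameters, x = (-1), and C = -3/5.

Prefactor -3/5, argument -1: 2F1 with upper {-11/2, 5} over lower {23/2}. Verdict: the Kummer evaluation I3 fires (x = -1; c = 23/2 equals 1+a-b for upper {-11/2, 5}: listed pattern). Its exact value is (-26189163/16777216) * pi.


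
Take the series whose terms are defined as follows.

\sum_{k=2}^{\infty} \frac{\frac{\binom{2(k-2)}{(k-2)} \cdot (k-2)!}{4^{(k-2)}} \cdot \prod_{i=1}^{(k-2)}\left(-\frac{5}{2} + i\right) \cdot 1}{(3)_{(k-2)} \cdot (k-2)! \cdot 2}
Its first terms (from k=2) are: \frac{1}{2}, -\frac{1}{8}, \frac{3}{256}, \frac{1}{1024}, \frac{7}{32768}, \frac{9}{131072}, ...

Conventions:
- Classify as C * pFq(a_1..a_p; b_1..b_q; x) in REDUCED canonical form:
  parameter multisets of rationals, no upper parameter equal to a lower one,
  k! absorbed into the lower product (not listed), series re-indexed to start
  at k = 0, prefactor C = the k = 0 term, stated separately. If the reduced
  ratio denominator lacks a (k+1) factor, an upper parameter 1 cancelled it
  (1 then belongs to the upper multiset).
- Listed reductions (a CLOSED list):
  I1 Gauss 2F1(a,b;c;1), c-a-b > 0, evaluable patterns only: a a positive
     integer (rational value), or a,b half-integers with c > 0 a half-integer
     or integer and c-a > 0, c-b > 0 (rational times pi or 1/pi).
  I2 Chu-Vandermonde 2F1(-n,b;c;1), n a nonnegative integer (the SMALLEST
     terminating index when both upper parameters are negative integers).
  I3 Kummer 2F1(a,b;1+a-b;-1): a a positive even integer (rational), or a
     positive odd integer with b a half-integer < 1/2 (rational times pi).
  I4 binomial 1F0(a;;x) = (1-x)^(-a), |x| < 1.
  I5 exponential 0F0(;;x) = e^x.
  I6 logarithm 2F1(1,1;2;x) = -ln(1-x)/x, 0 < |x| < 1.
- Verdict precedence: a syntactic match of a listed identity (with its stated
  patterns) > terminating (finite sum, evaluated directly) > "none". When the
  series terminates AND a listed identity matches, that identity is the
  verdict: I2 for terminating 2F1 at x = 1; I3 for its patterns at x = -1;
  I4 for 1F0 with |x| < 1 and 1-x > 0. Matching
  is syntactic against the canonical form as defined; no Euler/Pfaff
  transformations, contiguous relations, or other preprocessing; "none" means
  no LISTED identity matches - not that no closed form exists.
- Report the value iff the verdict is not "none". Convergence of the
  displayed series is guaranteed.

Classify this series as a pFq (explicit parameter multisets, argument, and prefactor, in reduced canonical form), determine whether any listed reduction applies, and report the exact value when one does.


At argument 1: a 2F1 with upper {-\frac{3}{2}, \frac{1}{2}}, lower {3}, scaled by C = \frac{1}{2}. Verdict: this is the half-integer Gauss pattern (I1) (x = 1; upper {-\frac{3}{2}, \frac{1}{2}} half-integers, c = 3 in the evaluable pattern). Value: \frac{128}{105} / \pi.

Key step: from the first term \frac{1}{2}: the constant factors (C = 1/2, x = 1) combine into one prefactor.
Adjacent-term ratio: r(k) = 1 * (k-\frac{3}{2}) (k+\frac{1}{2}) / [(k+3) (k+1)] - poly over poly, x = 1 from leading terms; C = \frac{1}{2} at k = 0.


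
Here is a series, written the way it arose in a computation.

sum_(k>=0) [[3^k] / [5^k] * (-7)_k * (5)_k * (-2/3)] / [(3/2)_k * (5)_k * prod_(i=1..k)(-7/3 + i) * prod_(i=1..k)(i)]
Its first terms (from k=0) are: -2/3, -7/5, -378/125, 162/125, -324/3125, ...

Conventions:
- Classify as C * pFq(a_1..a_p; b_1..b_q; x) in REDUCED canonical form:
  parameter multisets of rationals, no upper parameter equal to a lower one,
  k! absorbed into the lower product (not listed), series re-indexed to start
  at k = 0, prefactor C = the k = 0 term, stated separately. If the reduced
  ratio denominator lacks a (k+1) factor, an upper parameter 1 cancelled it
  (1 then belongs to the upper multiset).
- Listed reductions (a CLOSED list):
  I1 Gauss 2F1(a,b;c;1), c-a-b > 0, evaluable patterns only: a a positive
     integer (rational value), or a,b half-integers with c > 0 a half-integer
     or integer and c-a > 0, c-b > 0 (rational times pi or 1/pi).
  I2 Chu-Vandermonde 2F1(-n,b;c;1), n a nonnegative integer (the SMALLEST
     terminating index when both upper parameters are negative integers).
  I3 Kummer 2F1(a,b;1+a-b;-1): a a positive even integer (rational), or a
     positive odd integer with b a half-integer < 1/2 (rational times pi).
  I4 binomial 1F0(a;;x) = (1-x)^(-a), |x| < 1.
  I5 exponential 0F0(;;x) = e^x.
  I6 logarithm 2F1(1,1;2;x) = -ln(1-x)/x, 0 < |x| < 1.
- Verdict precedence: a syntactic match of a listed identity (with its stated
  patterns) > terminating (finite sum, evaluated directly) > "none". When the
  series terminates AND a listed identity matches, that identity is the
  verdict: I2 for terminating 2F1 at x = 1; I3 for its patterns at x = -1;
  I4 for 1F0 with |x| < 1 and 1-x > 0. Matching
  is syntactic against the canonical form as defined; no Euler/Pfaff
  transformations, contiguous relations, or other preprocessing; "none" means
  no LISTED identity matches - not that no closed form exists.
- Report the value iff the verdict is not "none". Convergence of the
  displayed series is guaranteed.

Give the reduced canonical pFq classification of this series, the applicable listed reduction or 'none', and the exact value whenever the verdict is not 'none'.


x = 3/5 here; the reduced form reads 1F2, upper {-7}, lower {-4/3, 3/2}, C = -2/3. Verdict: terminating - no listed pattern fits, but -7 in the upper list cuts the series at k = 7; direct evaluation. Hence: -676709037404/173701171875.

Structural cue: from the first term -2/3: the product of the first k integers (C = -2/3, x = 3/5) is k!.
Consecutive-term ratio: r(k) = (3/5) * (k-7) / [(k-4/3) (k+3/2) (k+1)] - rational; roots negated = parameters, x = (3/5), C = -2/3.


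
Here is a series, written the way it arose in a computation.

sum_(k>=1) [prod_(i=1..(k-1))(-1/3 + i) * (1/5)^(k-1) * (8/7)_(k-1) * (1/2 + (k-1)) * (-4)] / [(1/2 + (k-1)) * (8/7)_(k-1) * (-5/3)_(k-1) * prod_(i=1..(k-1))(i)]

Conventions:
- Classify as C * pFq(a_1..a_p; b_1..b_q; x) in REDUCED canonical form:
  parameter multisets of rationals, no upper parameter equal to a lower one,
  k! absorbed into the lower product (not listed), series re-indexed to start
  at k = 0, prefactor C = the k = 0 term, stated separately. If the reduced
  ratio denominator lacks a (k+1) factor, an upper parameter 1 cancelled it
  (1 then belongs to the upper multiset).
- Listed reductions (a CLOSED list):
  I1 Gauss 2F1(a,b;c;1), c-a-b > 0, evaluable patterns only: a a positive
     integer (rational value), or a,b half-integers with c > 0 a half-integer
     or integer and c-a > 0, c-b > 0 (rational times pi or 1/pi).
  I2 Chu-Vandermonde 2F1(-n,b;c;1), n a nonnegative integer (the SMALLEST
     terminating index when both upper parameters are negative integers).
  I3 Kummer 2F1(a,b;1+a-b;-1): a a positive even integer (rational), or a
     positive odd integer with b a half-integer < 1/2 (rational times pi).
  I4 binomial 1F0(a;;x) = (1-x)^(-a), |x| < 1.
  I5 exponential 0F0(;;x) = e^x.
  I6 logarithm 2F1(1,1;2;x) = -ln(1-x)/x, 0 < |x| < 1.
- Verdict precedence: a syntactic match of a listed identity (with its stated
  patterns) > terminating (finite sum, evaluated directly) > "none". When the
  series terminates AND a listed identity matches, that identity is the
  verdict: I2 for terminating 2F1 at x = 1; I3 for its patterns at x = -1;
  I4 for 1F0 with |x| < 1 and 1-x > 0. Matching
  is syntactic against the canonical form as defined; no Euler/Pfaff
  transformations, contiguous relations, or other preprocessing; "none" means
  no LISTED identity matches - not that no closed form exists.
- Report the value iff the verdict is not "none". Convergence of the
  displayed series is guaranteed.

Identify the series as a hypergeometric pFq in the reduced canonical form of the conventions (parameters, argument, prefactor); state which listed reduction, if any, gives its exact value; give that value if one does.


The series (x = 1/5) is 1F1: upper {2/3}, lower {-5/3}, prefactor -4. Verdict: none (x = 1/5): each listed identity misses the multisets {2/3} ; {-5/3}.

Structural cue: from the first term -4: the running product (C = -4, x = 1/5) telescopes to a rising factorial.
Term ratio: r(k) = (1/5) * (k+2/3) / [(k-5/3) (k+1)] - rational in k. x = (1/5); t_0 = -4; negate the roots.


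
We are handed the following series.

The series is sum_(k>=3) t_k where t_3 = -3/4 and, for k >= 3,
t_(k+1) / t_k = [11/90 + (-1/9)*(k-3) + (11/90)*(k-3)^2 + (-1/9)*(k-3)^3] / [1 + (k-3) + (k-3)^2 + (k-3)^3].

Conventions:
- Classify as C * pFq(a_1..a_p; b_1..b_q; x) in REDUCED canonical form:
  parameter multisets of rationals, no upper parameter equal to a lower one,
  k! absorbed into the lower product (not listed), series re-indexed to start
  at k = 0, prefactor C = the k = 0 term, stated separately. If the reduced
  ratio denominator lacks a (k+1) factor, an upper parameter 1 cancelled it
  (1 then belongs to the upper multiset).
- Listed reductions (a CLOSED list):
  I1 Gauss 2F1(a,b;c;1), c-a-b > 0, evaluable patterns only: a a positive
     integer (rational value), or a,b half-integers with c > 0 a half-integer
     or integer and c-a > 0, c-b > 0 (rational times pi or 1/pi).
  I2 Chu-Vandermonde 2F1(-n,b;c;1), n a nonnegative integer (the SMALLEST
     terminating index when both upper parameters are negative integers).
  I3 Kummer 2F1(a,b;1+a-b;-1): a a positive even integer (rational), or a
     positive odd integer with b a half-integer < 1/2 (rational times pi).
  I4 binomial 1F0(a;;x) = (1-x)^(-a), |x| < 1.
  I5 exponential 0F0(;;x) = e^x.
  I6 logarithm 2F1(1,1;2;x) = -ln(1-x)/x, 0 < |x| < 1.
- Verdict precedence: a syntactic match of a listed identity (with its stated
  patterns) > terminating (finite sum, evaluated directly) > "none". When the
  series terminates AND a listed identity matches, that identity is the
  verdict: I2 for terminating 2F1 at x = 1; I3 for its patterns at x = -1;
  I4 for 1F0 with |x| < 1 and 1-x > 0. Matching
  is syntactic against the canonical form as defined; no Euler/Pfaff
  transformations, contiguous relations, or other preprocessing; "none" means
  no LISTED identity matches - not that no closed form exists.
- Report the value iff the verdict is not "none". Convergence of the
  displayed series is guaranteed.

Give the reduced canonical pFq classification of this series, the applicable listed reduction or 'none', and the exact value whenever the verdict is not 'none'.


x = -1/9 here; the reduced form reads 1F0, upper {-11/10}, lower {-}, C = -3/4. Verdict: binomial (I4) applies (the 1F0 binomial series: exponent 11/10, x = -1/9). Its exact value is (-3/4) * (10/9)^(11/10).

Structural cue: t_0 being -3/4, roots of the ratio polynomials (C = -3/4) are the negated parameters.
Consecutive-term ratio: r(k) = (-1/9) * (k-11/10) / [(k+1)] ; factor over Q: parameters, x = (-1/9), and C = -3/4.


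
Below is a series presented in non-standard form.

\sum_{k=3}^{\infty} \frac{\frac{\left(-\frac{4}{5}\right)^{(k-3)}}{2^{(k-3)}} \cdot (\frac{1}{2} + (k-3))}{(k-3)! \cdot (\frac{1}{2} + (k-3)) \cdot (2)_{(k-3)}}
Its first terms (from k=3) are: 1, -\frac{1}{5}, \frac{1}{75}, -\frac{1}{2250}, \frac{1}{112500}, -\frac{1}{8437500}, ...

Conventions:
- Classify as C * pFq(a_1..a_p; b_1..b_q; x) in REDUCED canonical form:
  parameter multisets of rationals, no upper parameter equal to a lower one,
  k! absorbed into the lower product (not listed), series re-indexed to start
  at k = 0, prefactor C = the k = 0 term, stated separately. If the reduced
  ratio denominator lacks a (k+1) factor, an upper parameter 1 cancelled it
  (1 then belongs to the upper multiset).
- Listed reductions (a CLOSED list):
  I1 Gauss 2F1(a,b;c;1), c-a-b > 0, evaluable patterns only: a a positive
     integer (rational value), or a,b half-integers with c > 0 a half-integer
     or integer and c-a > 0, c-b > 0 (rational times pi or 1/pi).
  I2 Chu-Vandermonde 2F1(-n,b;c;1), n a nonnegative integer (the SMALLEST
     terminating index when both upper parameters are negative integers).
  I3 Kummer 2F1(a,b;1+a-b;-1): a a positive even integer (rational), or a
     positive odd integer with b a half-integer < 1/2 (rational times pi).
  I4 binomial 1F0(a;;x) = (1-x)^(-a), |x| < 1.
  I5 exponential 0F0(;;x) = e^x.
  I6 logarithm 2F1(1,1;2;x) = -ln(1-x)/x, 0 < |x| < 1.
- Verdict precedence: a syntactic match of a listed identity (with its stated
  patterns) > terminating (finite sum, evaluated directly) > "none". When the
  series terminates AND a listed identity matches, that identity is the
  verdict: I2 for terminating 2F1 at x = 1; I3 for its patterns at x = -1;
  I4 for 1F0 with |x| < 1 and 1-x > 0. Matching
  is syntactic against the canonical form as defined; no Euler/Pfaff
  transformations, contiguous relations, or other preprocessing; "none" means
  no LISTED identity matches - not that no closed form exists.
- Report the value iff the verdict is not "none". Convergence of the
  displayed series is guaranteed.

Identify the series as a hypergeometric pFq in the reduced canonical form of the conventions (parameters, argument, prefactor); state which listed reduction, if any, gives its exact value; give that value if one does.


Prefactor 1, argument -\frac{2}{5}: 0F1 with upper {-} over lower {2}. Verdict: none. No listed pattern accepts 0F1(-; 2; -\frac{2}{5}).

Key observation: with t_0 = 1, striking the common factor k + 1/2 reduces the term (C = 1, x = -2/5).
Adjacent-term ratio: r(k) = -\frac{2}{5} * 1 / [(k+2) (k+1)] - rational in k. x = -\frac{2}{5}; t_0 = 1; negate the roots.


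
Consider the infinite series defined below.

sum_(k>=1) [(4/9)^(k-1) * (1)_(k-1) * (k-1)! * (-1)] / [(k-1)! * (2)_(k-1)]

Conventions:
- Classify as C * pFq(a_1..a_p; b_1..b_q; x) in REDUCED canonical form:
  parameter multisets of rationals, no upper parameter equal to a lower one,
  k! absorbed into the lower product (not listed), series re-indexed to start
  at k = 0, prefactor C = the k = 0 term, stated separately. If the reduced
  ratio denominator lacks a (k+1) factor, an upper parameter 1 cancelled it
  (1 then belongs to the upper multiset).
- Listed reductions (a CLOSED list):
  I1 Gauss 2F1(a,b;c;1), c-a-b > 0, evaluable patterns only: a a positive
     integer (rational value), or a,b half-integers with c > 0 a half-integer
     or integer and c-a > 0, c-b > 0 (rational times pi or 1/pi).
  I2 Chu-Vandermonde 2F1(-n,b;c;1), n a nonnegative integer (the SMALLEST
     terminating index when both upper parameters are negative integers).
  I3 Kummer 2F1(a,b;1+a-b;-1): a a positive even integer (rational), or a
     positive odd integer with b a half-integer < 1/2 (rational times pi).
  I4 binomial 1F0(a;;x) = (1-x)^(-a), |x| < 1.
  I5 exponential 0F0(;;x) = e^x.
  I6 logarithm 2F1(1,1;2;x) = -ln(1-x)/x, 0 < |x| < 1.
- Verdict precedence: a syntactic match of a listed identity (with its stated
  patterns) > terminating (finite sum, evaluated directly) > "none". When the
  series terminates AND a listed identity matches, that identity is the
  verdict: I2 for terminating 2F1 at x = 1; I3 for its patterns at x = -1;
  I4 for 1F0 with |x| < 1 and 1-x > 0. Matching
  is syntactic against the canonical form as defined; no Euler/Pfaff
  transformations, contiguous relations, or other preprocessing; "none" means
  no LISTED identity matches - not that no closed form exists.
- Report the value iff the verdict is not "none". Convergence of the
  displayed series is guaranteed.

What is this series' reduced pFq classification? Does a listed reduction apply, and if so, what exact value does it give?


The series (x = 4/9) is 2F1: upper {1, 1}, lower {2}, prefactor -1. Verdict (x = 4/9): the I6 logarithm reduction applies (the logarithm: parameters (1,1;2), x = 4/9). Exact value: (9/4) * ln(5/9).

Structural cue: x = (4/9) and the factorial ratio (prefactor -1) (k+a-1)!/(a-1)! is a rising factorial (a)_k.
Term ratio: r(k) = (4/9) * (k+1) (k+1) / [(k+2) (k+1)] - rational; roots negated = parameters, x = (4/9), C = -1.


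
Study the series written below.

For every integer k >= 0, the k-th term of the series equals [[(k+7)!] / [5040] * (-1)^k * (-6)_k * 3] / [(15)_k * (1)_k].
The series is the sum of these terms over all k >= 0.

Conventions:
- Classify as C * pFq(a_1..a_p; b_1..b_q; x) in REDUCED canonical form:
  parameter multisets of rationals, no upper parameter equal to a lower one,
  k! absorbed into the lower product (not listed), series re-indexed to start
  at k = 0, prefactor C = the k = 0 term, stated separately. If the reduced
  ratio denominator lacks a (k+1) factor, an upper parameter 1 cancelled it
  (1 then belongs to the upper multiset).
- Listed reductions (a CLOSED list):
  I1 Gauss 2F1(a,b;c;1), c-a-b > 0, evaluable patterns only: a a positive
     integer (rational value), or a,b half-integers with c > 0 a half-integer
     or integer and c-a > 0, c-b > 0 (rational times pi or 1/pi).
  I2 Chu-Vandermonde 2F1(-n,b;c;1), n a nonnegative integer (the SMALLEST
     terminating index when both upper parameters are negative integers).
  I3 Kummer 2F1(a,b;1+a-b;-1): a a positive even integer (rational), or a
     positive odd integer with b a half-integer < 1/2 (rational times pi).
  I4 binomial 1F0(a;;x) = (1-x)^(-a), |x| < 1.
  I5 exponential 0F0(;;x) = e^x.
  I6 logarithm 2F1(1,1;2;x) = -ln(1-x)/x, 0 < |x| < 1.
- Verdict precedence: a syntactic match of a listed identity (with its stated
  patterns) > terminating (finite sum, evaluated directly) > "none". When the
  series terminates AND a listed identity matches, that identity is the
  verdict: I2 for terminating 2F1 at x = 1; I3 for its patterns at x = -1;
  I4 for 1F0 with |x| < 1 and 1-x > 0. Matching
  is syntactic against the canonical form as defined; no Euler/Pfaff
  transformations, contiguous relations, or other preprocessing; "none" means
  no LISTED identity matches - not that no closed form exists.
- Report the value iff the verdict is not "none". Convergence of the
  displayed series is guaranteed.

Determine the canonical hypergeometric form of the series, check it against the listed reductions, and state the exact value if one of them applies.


Structural cue: with t_0 = 3, (1)_k (C = 3) is k! itself.
Ratio: r(k) = (-1) * (k-6) (k+8) / [(k+15) (k+1)] - poly over poly, x = (-1) from leading terms; C = 3 at k = 0.

Classification (C = 3): 2F1 with upper {-6, 8}, lower {15}, argument x = -1. Verdict: Kummer (I3) fires (x = -1; c = 15 equals 1+a-b for upper {-6, 8}: listed pattern). Exact value: 429/10.


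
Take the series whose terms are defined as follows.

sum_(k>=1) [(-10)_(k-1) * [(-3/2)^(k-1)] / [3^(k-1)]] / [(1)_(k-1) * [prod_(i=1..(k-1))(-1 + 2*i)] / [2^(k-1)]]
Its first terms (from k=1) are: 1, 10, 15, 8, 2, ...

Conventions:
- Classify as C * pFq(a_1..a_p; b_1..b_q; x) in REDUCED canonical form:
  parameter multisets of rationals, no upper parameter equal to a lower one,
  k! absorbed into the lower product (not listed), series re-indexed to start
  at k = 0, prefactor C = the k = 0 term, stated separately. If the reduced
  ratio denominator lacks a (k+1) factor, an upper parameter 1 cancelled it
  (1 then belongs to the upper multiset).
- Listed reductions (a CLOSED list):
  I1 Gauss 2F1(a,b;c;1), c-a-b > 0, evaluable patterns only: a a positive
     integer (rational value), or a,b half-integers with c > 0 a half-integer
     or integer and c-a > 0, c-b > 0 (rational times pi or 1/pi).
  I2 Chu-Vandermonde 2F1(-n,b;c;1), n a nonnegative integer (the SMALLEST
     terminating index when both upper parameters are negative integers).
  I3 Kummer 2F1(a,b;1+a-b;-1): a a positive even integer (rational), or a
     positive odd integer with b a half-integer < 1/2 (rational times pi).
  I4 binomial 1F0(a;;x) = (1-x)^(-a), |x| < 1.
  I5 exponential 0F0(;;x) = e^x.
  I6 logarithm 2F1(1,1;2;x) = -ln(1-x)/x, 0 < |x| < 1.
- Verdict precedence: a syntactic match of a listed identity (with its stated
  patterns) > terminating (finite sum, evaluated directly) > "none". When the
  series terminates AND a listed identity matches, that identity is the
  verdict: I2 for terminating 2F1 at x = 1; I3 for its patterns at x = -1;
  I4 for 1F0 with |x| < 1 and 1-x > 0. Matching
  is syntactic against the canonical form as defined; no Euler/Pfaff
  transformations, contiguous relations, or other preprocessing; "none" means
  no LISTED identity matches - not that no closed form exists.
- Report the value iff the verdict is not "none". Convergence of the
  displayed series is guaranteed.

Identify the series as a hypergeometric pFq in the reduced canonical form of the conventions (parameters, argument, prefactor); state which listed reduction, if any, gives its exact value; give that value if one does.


At argument -1/2: a 1F1 with upper {-10}, lower {1/2}, scaled by C = 1. Verdict: terminating - upper parameter -10 makes this a finite sum (last index 10), evaluated exactly. Sum: 23758664096/654729075.

Key observation: from the first term 1: (1)_k (C = 1) is k! itself.
Adjacent-term ratio: r(k) = (-1/2) * (k-10) / [(k+1/2) (k+1)] - rational; roots negated = parameters, x = (-1/2), C = 1.


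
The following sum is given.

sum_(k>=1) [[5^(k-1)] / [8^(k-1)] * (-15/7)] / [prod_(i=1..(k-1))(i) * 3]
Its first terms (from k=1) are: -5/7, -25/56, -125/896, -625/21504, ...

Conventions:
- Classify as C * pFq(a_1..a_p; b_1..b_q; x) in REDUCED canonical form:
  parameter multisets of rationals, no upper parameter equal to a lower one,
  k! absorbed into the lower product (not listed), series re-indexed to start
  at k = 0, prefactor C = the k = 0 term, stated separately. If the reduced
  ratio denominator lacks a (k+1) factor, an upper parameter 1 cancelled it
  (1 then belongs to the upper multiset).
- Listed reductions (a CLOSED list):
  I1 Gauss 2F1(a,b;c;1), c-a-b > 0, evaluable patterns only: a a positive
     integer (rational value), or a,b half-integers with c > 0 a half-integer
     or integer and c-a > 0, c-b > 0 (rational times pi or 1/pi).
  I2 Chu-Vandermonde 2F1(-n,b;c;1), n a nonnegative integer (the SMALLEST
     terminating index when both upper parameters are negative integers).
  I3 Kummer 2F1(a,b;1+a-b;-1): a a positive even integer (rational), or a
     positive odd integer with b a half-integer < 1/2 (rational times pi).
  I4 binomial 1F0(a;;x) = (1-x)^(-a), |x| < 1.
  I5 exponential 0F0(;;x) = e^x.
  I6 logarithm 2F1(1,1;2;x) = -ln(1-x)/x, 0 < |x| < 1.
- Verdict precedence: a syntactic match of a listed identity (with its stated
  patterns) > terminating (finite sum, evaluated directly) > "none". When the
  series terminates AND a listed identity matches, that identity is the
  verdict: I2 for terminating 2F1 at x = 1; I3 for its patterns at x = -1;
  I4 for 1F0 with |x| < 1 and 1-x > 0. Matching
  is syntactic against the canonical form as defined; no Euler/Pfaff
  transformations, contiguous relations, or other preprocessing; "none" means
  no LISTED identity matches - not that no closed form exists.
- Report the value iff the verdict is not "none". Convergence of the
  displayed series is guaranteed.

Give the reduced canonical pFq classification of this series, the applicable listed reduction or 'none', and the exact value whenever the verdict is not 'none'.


At argument 5/8: a 0F0 with upper {-}, lower {-}, scaled by C = -5/7. Verdict: exponential (I5) fires (the 0F0 exponential series at x = 5/8). Sum: (-5/7) * e^(5/8).

The tell: t_0 being -5/7, the two geometric factors (C = -5/7) combine into one argument.
Term ratio: r(k) = (5/8) * 1 / [(k+1)] ; factor over Q: parameters, x = (5/8), and C = -5/7.


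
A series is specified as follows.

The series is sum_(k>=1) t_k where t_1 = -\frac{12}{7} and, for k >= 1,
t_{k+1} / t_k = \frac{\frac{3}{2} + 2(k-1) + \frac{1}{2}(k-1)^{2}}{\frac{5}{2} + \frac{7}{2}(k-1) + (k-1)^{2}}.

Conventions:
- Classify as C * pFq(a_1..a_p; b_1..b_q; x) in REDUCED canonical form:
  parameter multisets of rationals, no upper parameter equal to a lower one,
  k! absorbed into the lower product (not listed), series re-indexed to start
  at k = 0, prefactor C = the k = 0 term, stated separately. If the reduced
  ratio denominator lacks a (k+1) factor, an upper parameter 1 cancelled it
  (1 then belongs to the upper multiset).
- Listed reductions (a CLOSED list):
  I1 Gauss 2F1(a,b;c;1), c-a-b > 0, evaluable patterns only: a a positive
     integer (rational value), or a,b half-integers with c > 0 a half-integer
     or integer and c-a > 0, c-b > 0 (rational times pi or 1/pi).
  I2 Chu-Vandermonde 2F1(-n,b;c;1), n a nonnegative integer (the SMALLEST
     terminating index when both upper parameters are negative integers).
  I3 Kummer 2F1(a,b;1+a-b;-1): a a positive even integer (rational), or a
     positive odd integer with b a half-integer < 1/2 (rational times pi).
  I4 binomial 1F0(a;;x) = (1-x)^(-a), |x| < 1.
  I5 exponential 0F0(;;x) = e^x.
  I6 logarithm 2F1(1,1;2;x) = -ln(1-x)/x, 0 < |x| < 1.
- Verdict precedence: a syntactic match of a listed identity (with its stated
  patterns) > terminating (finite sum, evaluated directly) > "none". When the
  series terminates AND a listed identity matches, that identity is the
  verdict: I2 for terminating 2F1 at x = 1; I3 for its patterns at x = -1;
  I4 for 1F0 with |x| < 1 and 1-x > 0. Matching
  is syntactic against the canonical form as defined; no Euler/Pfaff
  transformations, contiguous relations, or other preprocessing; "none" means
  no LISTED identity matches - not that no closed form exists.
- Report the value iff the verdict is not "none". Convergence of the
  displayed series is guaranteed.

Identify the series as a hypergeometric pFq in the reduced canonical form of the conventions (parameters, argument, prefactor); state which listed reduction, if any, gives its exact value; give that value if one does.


Prefactor -\frac{12}{7}, argument \frac{1}{2}: 2F1 with upper {1, 3} over lower {\frac{5}{2}}. Verdict: no listed reduction: x = \frac{1}{2} and upper {1, 3} fail every I1-I6 pattern.

Structural cue: x = \frac{1}{2} and the expanded ratio factors over Q; C = -12/7, x = 1/2, roots give parameters.
Consecutive-term ratio: r(k) = \frac{1}{2} * (k+1) (k+3) / [(k+\frac{5}{2}) (k+1)] - poly over poly, x = \frac{1}{2} from leading terms; C = -\frac{12}{7} at k = 0.
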